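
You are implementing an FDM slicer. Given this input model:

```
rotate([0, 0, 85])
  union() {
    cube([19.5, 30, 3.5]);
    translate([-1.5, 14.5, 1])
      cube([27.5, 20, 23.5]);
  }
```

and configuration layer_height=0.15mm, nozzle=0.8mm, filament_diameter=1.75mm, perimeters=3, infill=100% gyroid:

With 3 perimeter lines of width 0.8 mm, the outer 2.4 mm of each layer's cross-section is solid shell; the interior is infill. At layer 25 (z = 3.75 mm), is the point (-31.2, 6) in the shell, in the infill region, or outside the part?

infill

At z = 3.75 mm: the cube is absent (z outside [0, 3.5]); the cube at (-1.5, 14.5) (footprint 27.5×20) is included at this height; Merging all regions: only the 27.5×20 cube at (-1.5, 14.5) is present, so the union is just that shape — 1 connected region; (whole slice rotated 85° about Z — lengths, areas and connectivity unchanged). Overall, the cross-section is a single solid region. Undo the 85° rotation: the query point maps to (3.258, 31.604) in the un-rotated model frame. The nearest boundary edge runs (26.00, 34.50)→(-1.50, 34.50); distance from the point to it = 2.90 mm. The point is inside the cross-section and 2.90 mm from the nearest boundary — more than the 2.4 mm shell width (3 × 0.8), so it's in the infill interior.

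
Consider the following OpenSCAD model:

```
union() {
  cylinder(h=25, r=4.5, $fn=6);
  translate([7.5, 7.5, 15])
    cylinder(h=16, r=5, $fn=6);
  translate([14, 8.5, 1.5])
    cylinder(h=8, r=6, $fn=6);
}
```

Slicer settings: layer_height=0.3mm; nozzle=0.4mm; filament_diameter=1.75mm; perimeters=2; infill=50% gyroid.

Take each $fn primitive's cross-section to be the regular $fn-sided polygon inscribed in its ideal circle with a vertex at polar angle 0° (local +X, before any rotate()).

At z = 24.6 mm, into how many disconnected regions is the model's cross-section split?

At z = 24.6 mm: the cylinder: section is a regular 6-gon, circumradius r=4.5; the r=5 cylinder at (7.5, 7.5) contributes a regular 6-gon of circumradius 5; the cylinder at (14, 8.5) does not reach this height (z outside [1.5, 9.5]); Combining (union): the 2 present regions are separate (no shared area or edge), so areas and boundary lengths simply add and each stays a separate island — 2 connected regions. The result has 2 disconnected regions.

2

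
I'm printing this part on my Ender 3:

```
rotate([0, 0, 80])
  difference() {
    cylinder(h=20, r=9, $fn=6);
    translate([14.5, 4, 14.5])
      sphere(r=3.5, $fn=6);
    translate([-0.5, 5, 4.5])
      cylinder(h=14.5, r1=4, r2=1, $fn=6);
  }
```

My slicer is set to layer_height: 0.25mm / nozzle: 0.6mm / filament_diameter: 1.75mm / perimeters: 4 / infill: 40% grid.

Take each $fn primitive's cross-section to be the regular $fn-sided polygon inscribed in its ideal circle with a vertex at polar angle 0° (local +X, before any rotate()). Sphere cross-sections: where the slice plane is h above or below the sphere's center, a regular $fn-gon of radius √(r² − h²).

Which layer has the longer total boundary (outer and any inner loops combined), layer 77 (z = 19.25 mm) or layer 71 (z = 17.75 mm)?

Layer 77 (z = 19.25): the r=9 cylinder contributes a regular 6-gon of circumradius 9 (perimeter = 2·6·9.000·sin(180°/6) = 54.00 mm); the sphere at (14.5, 4) is not intersected at this z (|z−center|=4.750 > r=3.5); the cone at (-0.5, 5) is not intersected at this z (z outside [4.5, 19]); Subtracting the remaining from the first: none of the subtracted shapes is present at this height, so the r=9 cylinder is unchanged — boundary = 54.00 mm; (whole slice rotated 80° about Z — lengths, areas and connectivity unchanged). So its perimeter = 54.00 mm. Layer 71 (z = 17.75): the r=9 cylinder gives a regular 6-gon of circumradius 9 (constant along its height) (perimeter = 2·6·9.000·sin(180°/6) = 54.00 mm); the r=3.5 sphere at (14.5, 4) contributes a regular 6-gon of circumradius √(3.5²−3.25²) = 1.299 (perimeter = 2·6·1.299·sin(180°/6) = 7.79 mm); the cone at (-0.5, 5): at t=0.914 of its height the radius interpolates to r₁+(r₂−r₁)t = 1.259, giving a regular 6-gon of that circumradius (perimeter = 2·6·1.259·sin(180°/6) = 7.55 mm); Taking the first minus the rest: starting from the r=9 cylinder, the r=3.5 sphere at (14.5, 4) misses the remaining region (no effect); the cone at (-0.5, 5) lies wholly inside it (removes its full 4.12 mm² and its 7.55 mm outline becomes a hole wall) — boundary (outer + 1 inner loop) = 61.55 mm; (rotated 80° about Z; rotation is an isometry so areas/perimeters/island counts are preserved). So its perimeter = 61.55 mm. Layer 71 is larger (61.55 vs 54.00 mm).

layer 71 (z = 17.75 mm)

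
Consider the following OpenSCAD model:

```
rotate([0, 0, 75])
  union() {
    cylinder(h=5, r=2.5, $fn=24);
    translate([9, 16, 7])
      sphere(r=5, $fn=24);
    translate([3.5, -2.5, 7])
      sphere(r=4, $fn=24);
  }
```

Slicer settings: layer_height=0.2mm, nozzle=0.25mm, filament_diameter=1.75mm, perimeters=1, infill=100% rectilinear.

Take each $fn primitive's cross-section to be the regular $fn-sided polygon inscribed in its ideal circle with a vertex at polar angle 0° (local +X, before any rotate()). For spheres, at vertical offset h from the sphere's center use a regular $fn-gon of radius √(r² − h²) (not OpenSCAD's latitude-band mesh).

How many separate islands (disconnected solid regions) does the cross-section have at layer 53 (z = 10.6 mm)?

At z = 10.6 mm: the cylinder is not intersected at this z (z outside [0, 5]); the r=5 sphere at (9, 16) contributes a regular 24-gon of circumradius √(5²−3.6²) = 3.470; the sphere at (3.5, -2.5): section is a regular 24-gon, circumradius = √(r²−h²) = √(4²−3.6²) = 1.744; Combining (union): the 2 present regions are separate (no shared area or edge), so areas and boundary lengths simply add and each stays a separate island — 2 connected regions; (rotated 75° about Z; rotation is an isometry so areas/perimeters/island counts are preserved). Overall, the cross-section has 2 separate islands. Island count = 2.

2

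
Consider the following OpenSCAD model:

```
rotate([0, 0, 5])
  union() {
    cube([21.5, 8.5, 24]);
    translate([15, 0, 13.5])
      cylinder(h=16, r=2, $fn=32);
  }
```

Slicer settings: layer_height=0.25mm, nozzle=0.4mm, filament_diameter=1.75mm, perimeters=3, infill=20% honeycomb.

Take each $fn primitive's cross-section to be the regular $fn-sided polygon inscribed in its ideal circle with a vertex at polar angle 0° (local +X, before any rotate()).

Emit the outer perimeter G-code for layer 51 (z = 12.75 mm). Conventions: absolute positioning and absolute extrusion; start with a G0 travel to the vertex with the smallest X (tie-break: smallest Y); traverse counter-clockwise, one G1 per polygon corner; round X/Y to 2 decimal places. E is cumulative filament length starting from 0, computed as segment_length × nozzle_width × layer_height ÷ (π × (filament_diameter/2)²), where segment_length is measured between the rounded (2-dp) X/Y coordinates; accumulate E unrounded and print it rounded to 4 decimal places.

At z = 12.75 mm: the 21.5×8.5 cube contributes its full rectangle; the cylinder at (15, 0) is absent (z outside [13.5, 29.5]); Merging all regions: only the 21.5×8.5 cube is present, so the union is just that shape — 1 connected region; (rotated 5° about Z; rotation is an isometry so areas/perimeters/island counts are preserved). The outline is a single polygon with 4 vertices. Extrusion per mm of travel: 0.4 × 0.25 / (π × 0.875²) = 0.041575. Accumulating E over each segment gives final E = 2.4948.

G0 X-0.74 Y8.47 Z12.75
G1 X0.00 Y0.00 E0.3535
G1 X21.42 Y1.87 E1.2474
G1 X20.68 Y10.34 E1.6009
G1 X-0.74 Y8.47 E2.4948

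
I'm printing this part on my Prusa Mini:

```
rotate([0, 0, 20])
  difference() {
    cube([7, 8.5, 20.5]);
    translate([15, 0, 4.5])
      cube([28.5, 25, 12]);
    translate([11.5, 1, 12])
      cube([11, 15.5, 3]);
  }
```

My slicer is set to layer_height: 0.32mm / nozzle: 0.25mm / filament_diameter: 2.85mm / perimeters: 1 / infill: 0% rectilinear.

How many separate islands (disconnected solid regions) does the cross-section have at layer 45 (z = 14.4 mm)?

1

At z = 14.4 mm: the cube (footprint 7×8.5) is included at this height; the cube at (15, 0) is present — its section is the full 28.5×25 rectangle; the cube at (11.5, 1) (footprint 11×15.5) is included at this height; Taking the first minus the rest: starting from the 7×8.5 cube, the 28.5×25 cube at (15, 0) misses the remaining region (no effect); the 11×15.5 cube at (11.5, 1) misses the remaining region (no effect) — 1 connected region; (rotated 20° about Z; rotation is an isometry so areas/perimeters/island counts are preserved). Overall, the cross-section is a single solid region. Island count = 1.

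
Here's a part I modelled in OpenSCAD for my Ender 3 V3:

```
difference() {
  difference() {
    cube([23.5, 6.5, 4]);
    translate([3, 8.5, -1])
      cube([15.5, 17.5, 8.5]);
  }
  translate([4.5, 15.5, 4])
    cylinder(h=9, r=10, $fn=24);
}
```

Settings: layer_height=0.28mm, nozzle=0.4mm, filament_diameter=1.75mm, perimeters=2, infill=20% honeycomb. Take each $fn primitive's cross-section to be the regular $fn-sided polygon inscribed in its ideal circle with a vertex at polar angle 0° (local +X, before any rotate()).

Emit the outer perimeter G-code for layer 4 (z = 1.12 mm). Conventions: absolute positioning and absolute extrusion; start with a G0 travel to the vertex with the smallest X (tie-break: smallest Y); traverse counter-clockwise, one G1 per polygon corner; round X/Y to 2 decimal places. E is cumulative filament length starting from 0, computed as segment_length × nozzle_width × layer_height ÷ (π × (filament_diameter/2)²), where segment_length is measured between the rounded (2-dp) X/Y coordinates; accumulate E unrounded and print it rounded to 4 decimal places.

G0 X0.00 Y0.00 Z1.12
G1 X23.50 Y0.00 E1.0943
G1 X23.50 Y6.50 E1.3969
G1 X0.00 Y6.50 E2.4912
G1 X0.00 Y0.00 E2.7939

At z = 1.12 mm: the 23.5×6.5 cube contributes its full rectangle; the 15.5×17.5 cube at (3, 8.5) contributes its full rectangle; Subtracting the remaining from the first: starting from the 23.5×6.5 cube, the 15.5×17.5 cube at (3, 8.5) misses the remaining region (no effect) — 1 connected region; the cylinder at (4.5, 15.5) is not intersected at this z (z outside [4, 13]); Subtracting the remaining from the first: none of the subtracted shapes is present at this height, so that combined region is unchanged — 1 connected region. The outline is a single polygon with 4 vertices. Extrusion per mm of travel: 0.4 × 0.28 / (π × 0.875²) = 0.046564. Accumulating E over each segment gives final E = 2.7939.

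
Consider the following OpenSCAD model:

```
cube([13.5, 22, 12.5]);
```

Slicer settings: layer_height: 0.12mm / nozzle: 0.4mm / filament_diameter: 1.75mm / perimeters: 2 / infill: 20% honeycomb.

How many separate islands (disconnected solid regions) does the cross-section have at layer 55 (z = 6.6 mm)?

At z = 6.6 mm: the cube (footprint 13.5×22) is included at this height. Overall, the cross-section is a single solid region. Island count = 1.

1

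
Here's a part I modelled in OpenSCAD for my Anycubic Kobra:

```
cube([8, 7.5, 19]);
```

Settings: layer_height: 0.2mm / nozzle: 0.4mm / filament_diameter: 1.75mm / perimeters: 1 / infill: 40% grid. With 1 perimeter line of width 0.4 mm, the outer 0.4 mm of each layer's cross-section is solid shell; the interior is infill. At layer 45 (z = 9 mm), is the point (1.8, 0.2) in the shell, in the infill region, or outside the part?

shell

At z = 9 mm: the 8×7.5 cube contributes its full rectangle. Overall, the cross-section is a single solid region. The nearest boundary edge runs (0.00, 0.00)→(8.00, 0.00); distance from the point to it = 0.20 mm. The point is inside the cross-section, 0.20 mm from the nearest boundary — within the 0.4 mm shell band (1 × 0.4).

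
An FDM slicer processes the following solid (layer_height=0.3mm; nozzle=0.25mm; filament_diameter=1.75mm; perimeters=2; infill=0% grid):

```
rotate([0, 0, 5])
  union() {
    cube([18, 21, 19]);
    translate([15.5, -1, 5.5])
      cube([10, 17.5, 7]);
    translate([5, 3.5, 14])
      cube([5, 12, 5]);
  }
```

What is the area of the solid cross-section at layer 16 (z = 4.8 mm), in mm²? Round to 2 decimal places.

At z = 4.8 mm: the 18×21 cube contributes its full rectangle (area 378.00 mm²); the cube at (15.5, -1) is absent (z outside [5.5, 12.5]); the cube at (5, 3.5) does not reach this height (z outside [14, 19]); Taking the union: only the 18×21 cube is present, so the union is just that shape — area = 378.00 mm²; (rotated 5° about Z; rotation is an isometry so areas/perimeters/island counts are preserved). Overall, the cross-section is a single solid region. Net area = 378.00 mm².

378.00 mm²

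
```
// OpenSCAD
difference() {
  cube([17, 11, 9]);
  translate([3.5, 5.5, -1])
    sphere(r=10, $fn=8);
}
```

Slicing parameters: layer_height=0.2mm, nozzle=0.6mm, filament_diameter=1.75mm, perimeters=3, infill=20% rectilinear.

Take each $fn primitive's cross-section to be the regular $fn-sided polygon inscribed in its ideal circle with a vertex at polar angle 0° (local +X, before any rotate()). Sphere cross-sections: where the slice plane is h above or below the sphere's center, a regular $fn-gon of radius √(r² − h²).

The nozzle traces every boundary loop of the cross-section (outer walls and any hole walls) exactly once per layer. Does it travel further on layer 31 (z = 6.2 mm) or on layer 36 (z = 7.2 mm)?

Layer 31 (z = 6.2): the 17×11 cube contributes its full rectangle (perimeter 56.00 mm); the sphere at (3.5, 5.5): section is a regular 8-gon, circumradius = √(r²−h²) = √(10²−7.2²) = 6.940 (perimeter = 2·8·6.940·sin(180°/8) = 42.49 mm); Taking the first minus the rest: starting from the 17×11 cube, the r=10 sphere at (3.5, 5.5) partially overlaps it — only the 101.60 mm² overlap (of its 136.22 mm²) is removed, clipping the outline — boundary = 44.89 mm. So its perimeter = 44.89 mm. Layer 36 (z = 7.2): the cube (footprint 17×11) is included at this height (perimeter 56.00 mm); the sphere at (3.5, 5.5): section is a regular 8-gon, circumradius = √(r²−h²) = √(10²−8.2²) = 5.724 (perimeter = 2·8·5.724·sin(180°/8) = 35.05 mm); After the difference (first − rest): starting from the 17×11 cube, the r=10 sphere at (3.5, 5.5) partially overlaps it — only the 81.08 mm² overlap (of its 92.66 mm²) is removed, clipping the outline — boundary = 68.05 mm. So its perimeter = 68.05 mm. Layer 36 is larger (68.05 vs 44.89 mm).

layer 36 (z = 7.2 mm)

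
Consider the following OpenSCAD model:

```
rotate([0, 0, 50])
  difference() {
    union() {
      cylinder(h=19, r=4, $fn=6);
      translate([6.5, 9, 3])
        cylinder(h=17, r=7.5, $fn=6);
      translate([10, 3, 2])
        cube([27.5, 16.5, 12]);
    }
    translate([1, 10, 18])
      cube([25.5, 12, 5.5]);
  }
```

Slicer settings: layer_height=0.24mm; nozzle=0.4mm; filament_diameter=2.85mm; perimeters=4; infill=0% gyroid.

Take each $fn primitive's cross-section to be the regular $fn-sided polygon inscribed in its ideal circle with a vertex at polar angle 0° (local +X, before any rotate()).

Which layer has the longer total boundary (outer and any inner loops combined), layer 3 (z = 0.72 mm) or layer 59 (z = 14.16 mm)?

Layer 3 (z = 0.72): the r=4 cylinder gives a regular 6-gon of circumradius 4 (constant along its height) (perimeter = 2·6·4.000·sin(180°/6) = 24.00 mm); the cylinder at (6.5, 9) is absent (z outside [3, 20]); the cube at (10, 3) is not intersected at this z (z outside [2, 14]); Taking the union: only the r=4 cylinder is present, so the union is just that shape — boundary = 24.00 mm; the cube at (1, 10) does not reach this height (z outside [18, 23.5]); Subtracting the remaining from the first: none of the subtracted shapes is present at this height, so that combined region is unchanged — boundary = 24.00 mm; (rotated 50° about Z; rotation is an isometry so areas/perimeters/island counts are preserved). So its perimeter = 24.00 mm. Layer 59 (z = 14.16): the r=4 cylinder contributes a regular 6-gon of circumradius 4 (perimeter = 2·6·4.000·sin(180°/6) = 24.00 mm); the r=7.5 cylinder at (6.5, 9) gives a regular 6-gon of circumradius 7.5 (constant along its height) (perimeter = 2·6·7.500·sin(180°/6) = 45.00 mm); the cube at (10, 3) is absent (z outside [2, 14]); Merging all regions: the 2 present regions are separate (no shared area or edge), so areas and boundary lengths simply add and each stays a separate island — boundary = 69.00 mm; the cube at (1, 10) is not intersected at this z (z outside [18, 23.5]); After the difference (first − rest): none of the subtracted shapes is present at this height, so the result so far is unchanged — boundary = 69.00 mm; (rotated 50° about Z; rotation is an isometry so areas/perimeters/island counts are preserved). So its perimeter = 69.00 mm. Layer 59 is larger (69.00 vs 24.00 mm).

layer 59 (z = 14.16 mm)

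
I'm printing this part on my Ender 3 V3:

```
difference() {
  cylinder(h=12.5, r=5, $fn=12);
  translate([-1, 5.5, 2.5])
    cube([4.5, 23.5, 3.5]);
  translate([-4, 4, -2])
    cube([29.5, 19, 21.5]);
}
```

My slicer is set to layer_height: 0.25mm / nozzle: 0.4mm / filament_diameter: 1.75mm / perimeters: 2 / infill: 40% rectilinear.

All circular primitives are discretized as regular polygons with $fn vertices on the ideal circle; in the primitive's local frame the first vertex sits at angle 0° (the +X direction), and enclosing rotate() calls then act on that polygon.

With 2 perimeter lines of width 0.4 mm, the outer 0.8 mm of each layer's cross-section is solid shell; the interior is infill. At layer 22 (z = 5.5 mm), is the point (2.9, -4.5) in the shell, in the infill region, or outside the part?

outside

At z = 5.5 mm: the r=5 cylinder gives a regular 12-gon of circumradius 5 (constant along its height); the cube at (-1, 5.5) is present — its section is the full 4.5×23.5 rectangle; the cube at (-4, 4) is present — its section is the full 29.5×19 rectangle; Taking the first minus the rest: starting from the r=5 cylinder, the 4.5×23.5 cube at (-1, 5.5) misses the remaining region (no effect); the 29.5×19 cube at (-4, 4) partially overlaps it — only the 3.43 mm² overlap (of its 560.50 mm²) is removed, clipping the outline — 1 connected region. Overall, the cross-section is a single solid region. The nearest boundary edge runs (4.33, -2.50)→(2.50, -4.33); distance from the point to it = 0.40 mm. The point is not inside any of the regions above, so it lies outside the cross-section (0.40 mm from the nearest boundary).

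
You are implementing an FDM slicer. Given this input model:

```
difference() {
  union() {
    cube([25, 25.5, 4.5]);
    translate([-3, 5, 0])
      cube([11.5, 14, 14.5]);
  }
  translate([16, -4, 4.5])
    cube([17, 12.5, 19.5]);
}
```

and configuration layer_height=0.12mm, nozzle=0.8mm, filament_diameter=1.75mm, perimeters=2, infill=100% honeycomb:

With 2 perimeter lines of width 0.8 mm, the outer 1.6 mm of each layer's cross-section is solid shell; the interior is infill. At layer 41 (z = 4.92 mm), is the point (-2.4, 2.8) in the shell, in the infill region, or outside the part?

outside

At z = 4.92 mm: the cube does not reach this height (z outside [0, 4.5]); the cube at (-3, 5) (footprint 11.5×14) is included at this height; Merging all regions: only the 11.5×14 cube at (-3, 5) is present, so the union is just that shape — 1 connected region; the 17×12.5 cube at (16, -4) contributes its full rectangle; Taking the first minus the rest: starting from that combined region, the 17×12.5 cube at (16, -4) misses the remaining region (no effect) — 1 connected region. Overall, the cross-section is a single solid region. The nearest boundary edge runs (8.50, 5.00)→(-3.00, 5.00); distance from the point to it = 2.20 mm. The point is not inside any of the regions above, so it lies outside the cross-section (2.20 mm from the nearest boundary).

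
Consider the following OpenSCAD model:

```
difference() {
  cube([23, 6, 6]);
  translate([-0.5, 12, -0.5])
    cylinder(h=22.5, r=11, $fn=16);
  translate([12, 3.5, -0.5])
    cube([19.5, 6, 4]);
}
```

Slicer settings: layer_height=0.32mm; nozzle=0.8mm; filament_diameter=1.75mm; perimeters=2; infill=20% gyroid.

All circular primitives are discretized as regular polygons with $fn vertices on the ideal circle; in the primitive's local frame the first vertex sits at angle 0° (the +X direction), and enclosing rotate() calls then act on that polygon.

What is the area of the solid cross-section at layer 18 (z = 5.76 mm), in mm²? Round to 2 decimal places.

109.53 mm²

At z = 5.76 mm: the cube (footprint 23×6) is included at this height (area 138.00 mm²); the cylinder at (-0.5, 12): section is a regular 16-gon, circumradius r=11 (area = (16/2)·11.000²·sin(360°/16) = 370.44 mm²); the cube at (12, 3.5) does not reach this height (z outside [-0.5, 3.5]); Taking the first minus the rest: starting from the 23×6 cube (138.00 mm²), the r=11 cylinder at (-0.5, 12) partially overlaps it — only the 28.47 mm² overlap (of its 370.44 mm²) is removed, clipping the outline — area = 109.53 mm². Overall, the cross-section is a single solid region. Net area = 109.53 mm².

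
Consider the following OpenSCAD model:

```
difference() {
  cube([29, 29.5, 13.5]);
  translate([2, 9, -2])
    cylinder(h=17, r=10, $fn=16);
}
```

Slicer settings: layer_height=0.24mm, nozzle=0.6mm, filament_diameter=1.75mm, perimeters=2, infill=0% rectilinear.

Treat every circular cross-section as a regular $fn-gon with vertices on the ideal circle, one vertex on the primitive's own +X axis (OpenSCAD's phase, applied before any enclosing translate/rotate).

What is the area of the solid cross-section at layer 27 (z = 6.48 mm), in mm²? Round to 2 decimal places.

667.24 mm²

At z = 6.48 mm: the cube (footprint 29×29.5) is included at this height (area 855.50 mm²); the r=10 cylinder at (2, 9) contributes a regular 16-gon of circumradius 10 (area = (16/2)·10.000²·sin(360°/16) = 306.15 mm²); After the difference (first − rest): starting from the 29×29.5 cube (855.50 mm²), the r=10 cylinder at (2, 9) partially overlaps it — only the 188.26 mm² overlap (of its 306.15 mm²) is removed, clipping the outline — area = 667.24 mm². Overall, the cross-section is a single solid region. Net area = 667.24 mm².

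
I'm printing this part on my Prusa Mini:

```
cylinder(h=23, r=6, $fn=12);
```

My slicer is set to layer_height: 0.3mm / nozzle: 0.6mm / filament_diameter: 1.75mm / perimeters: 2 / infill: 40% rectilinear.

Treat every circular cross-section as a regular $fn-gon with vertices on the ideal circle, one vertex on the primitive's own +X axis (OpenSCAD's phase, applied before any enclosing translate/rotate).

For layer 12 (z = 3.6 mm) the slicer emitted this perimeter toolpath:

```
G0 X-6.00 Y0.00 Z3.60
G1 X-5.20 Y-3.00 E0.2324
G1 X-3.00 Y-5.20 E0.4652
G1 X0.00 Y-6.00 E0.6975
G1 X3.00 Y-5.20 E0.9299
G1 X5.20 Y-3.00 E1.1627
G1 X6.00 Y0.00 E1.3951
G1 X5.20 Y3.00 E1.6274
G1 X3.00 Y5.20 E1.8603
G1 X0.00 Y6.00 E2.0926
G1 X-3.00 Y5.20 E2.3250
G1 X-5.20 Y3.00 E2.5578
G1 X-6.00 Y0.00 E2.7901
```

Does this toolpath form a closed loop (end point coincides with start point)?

yes

Start point (G0): (-6.00, 0.00). End point (last G1): the path returns to the start — closed.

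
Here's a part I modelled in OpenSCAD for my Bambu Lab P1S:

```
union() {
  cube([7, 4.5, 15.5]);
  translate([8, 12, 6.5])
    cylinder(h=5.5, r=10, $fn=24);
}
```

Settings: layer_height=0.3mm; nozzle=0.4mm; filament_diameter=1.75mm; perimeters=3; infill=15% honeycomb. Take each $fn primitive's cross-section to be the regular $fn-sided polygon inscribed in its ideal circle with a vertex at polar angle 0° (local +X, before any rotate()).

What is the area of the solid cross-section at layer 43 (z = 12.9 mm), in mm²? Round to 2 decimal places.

At z = 12.9 mm: the cube is present — its section is the full 7×4.5 rectangle (area 31.50 mm²); the cylinder at (8, 12) does not reach this height (z outside [6.5, 12]); Taking the union: only the 7×4.5 cube is present, so the union is just that shape — area = 31.50 mm². Overall, the cross-section is a single solid region. Net area = 31.50 mm².

31.50 mm²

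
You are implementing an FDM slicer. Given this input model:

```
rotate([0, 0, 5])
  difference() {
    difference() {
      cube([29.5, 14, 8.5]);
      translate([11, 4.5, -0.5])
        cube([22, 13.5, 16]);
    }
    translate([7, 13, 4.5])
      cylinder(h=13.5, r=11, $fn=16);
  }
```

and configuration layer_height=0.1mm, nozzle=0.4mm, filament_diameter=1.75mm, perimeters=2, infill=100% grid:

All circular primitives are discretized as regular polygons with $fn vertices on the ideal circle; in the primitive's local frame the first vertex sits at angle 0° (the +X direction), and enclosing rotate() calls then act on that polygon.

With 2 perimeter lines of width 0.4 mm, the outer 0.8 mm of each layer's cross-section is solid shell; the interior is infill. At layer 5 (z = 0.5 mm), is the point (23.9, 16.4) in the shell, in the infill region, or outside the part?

outside

At z = 0.5 mm: the 29.5×14 cube contributes its full rectangle; the 22×13.5 cube at (11, 4.5) contributes its full rectangle; After the difference (first − rest): starting from the 29.5×14 cube, the 22×13.5 cube at (11, 4.5) partially overlaps it — only the 175.75 mm² overlap (of its 297.00 mm²) is removed, clipping the outline — 1 connected region; the cylinder at (7, 13) does not reach this height (z outside [4.5, 18]); Taking the first minus the rest: none of the subtracted shapes is present at this height, so that combined region is unchanged — 1 connected region; (whole slice rotated 5° about Z — lengths, areas and connectivity unchanged). Overall, the cross-section is a single solid region. Undo the 5° rotation: the query point maps to (25.238, 14.255) in the un-rotated model frame. The nearest boundary edge runs (11.00, 4.50)→(29.50, 4.50); distance from the point to it = 9.75 mm. The point is not inside any of the regions above, so it lies outside the cross-section (9.75 mm from the nearest boundary).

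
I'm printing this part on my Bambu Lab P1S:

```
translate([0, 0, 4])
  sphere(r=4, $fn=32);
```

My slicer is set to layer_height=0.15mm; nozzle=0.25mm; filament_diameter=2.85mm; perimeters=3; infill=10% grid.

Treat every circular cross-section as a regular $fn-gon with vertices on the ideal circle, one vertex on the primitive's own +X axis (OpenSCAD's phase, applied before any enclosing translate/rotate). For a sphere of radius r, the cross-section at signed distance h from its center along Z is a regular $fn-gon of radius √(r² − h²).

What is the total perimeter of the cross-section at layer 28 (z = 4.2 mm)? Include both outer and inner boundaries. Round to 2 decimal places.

25.06 mm

At z = 4.2 mm: the r=4 sphere slices to a regular 32-gon of circumradius 3.995 (√(r²−h²) with h=0.2 from center) (perimeter = 2·32·3.995·sin(180°/32) = 25.06 mm). Overall, the cross-section is a single solid region. Total boundary length (outer) = 25.06 mm.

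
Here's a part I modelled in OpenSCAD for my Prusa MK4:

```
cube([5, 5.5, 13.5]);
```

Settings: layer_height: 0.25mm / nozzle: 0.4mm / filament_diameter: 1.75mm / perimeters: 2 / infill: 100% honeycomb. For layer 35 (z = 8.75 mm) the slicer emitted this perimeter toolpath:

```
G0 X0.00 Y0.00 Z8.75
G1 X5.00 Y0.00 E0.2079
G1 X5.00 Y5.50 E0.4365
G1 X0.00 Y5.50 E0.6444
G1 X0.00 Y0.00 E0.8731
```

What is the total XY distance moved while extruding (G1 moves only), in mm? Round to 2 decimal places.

Sum the Euclidean lengths of each G1 segment: total = 21.00 mm.

21.00 mm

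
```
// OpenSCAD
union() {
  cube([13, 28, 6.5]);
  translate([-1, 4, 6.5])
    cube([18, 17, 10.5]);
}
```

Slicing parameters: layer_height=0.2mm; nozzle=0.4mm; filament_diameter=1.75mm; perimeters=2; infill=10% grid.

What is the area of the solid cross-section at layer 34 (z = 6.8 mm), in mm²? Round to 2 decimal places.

At z = 6.8 mm: the cube does not reach this height (z outside [0, 6.5]); the cube at (-1, 4) is present — its section is the full 18×17 rectangle (area 306.00 mm²); Merging all regions: only the 18×17 cube at (-1, 4) is present, so the union is just that shape — area = 306.00 mm². Overall, the cross-section is a single solid region. Net area = 306.00 mm².

306.00 mm²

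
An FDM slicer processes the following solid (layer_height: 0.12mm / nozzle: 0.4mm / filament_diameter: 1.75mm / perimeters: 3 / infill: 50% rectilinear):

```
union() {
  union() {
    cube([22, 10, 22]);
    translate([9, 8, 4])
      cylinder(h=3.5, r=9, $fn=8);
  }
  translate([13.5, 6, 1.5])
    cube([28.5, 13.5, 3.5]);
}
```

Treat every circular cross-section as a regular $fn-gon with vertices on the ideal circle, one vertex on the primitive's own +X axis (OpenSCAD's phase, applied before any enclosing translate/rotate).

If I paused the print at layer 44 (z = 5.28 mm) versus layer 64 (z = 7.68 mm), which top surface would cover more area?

Layer 44 (z = 5.28): the cube is present — its section is the full 22×10 rectangle (area 220.00 mm²); the r=9 cylinder at (9, 8) contributes a regular 8-gon of circumradius 9 (area = (8/2)·9.000²·sin(360°/8) = 229.10 mm²); Combining (union): the regions partially overlap — summed areas 449.10 mm² minus the doubly-counted overlap 146.48 mm² gives 302.62 mm² — area = 302.62 mm²; the cube at (13.5, 6) is not intersected at this z (z outside [1.5, 5]); Combining (union): only the result so far is present, so the union is just that shape — area = 302.62 mm². So its area = 302.62 mm². Layer 64 (z = 7.68): the cube is present — its section is the full 22×10 rectangle (area 220.00 mm²); the cylinder at (9, 8) does not reach this height (z outside [4, 7.5]); Taking the union: only the 22×10 cube is present, so the union is just that shape — area = 220.00 mm²; the cube at (13.5, 6) does not reach this height (z outside [1.5, 5]); Merging all regions: only the result so far is present, so the union is just that shape — area = 220.00 mm². So its area = 220.00 mm². Layer 44 is larger (302.62 vs 220.00 mm²).

layer 44 (z = 5.28 mm)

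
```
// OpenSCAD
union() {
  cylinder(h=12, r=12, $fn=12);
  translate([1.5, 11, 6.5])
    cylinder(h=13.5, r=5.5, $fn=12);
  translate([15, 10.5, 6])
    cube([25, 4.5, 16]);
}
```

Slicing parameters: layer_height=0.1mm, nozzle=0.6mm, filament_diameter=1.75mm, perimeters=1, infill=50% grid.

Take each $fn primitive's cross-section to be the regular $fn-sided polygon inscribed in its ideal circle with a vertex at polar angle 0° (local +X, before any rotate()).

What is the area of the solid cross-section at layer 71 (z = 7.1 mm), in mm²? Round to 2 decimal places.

587.68 mm²

At z = 7.1 mm: the r=12 cylinder contributes a regular 12-gon of circumradius 12 (area = (12/2)·12.000²·sin(360°/12) = 432.00 mm²); the r=5.5 cylinder at (1.5, 11) gives a regular 12-gon of circumradius 5.5 (constant along its height) (area = (12/2)·5.500²·sin(360°/12) = 90.75 mm²); the cube at (15, 10.5) is present — its section is the full 25×4.5 rectangle (area 112.50 mm²); Combining (union): the regions partially overlap — summed areas 635.25 mm² minus the doubly-counted overlap 47.57 mm² gives 587.68 mm² — area = 587.68 mm². Overall, the cross-section has 2 separate islands. Net area = 587.68 mm².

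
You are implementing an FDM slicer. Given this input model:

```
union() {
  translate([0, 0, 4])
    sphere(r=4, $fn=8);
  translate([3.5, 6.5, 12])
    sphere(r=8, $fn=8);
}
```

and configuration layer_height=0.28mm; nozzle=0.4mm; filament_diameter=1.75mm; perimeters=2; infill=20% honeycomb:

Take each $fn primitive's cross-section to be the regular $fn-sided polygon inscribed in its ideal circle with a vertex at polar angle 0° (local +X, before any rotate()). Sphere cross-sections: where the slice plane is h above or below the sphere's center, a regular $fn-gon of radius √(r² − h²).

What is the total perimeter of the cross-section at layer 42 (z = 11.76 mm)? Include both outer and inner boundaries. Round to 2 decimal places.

At z = 11.76 mm: the sphere is not intersected at this z (|z−center|=7.760 > r=4); the r=8 sphere at (3.5, 6.5) slices to a regular 8-gon of circumradius 7.996 (√(r²−h²) with h=0.24 from center) (perimeter = 2·8·7.996·sin(180°/8) = 48.96 mm); Taking the union: only the r=8 sphere at (3.5, 6.5) is present, so the union is just that shape — boundary = 48.96 mm. Overall, the cross-section is a single solid region. Total boundary length (outer) = 48.96 mm.

48.96 mm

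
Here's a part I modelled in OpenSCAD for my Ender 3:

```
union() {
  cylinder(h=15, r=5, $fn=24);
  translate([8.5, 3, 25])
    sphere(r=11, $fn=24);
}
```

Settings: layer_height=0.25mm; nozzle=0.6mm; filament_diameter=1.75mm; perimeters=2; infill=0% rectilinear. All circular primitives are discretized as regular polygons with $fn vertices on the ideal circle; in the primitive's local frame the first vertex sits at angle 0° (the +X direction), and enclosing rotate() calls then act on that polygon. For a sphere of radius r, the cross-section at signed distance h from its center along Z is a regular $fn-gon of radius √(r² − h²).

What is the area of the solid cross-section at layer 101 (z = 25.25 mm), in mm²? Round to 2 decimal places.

375.61 mm²

At z = 25.25 mm: the cylinder does not reach this height (z outside [0, 15]); the r=11 sphere at (8.5, 3) contributes a regular 24-gon of circumradius √(11²−0.25²) = 10.997 (area = (24/2)·10.997²·sin(360°/24) = 375.61 mm²); Combining (union): only the r=11 sphere at (8.5, 3) is present, so the union is just that shape — area = 375.61 mm². Overall, the cross-section is a single solid region. Net area = 375.61 mm².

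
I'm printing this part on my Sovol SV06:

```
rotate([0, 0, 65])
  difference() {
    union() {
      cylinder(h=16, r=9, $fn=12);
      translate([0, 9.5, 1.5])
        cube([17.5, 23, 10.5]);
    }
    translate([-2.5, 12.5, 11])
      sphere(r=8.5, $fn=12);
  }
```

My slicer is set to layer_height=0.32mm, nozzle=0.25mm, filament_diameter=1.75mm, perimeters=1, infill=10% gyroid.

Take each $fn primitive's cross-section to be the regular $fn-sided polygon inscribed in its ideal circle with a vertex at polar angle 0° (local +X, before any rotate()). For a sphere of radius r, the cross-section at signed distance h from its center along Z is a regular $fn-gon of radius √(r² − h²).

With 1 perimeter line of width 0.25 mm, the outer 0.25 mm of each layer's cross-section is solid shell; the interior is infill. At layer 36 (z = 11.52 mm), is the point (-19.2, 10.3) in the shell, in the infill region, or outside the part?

At z = 11.52 mm: the r=9 cylinder gives a regular 12-gon of circumradius 9 (constant along its height); the cube at (0, 9.5) is present — its section is the full 17.5×23 rectangle; Merging all regions: the 2 present regions are separate (no shared area or edge), so areas and boundary lengths simply add and each stays a separate island — 2 connected regions; the sphere at (-2.5, 12.5): section is a regular 12-gon, circumradius = √(r²−h²) = √(8.5²−0.52²) = 8.484; Subtracting the remaining from the first: starting from the result so far, the r=8.5 sphere at (-2.5, 12.5) partially overlaps it — only the 84.03 mm² overlap (of its 215.94 mm²) is removed, clipping the outline — 2 connected regions; (rotated 65° about Z; rotation is an isometry so areas/perimeters/island counts are preserved). Overall, the cross-section has 2 separate islands. Undo the 65° rotation: the query point maps to (1.221, 21.754) in the un-rotated model frame. The nearest boundary edge runs (0.00, 20.31)→(0.00, 32.50); distance from the point to it = 1.22 mm. (Shell/infill is judged within the island containing the point — the largest one.) The point is inside the cross-section and 1.22 mm from the nearest boundary — more than the 0.25 mm shell width (1 × 0.25), so it's in the infill interior.

infill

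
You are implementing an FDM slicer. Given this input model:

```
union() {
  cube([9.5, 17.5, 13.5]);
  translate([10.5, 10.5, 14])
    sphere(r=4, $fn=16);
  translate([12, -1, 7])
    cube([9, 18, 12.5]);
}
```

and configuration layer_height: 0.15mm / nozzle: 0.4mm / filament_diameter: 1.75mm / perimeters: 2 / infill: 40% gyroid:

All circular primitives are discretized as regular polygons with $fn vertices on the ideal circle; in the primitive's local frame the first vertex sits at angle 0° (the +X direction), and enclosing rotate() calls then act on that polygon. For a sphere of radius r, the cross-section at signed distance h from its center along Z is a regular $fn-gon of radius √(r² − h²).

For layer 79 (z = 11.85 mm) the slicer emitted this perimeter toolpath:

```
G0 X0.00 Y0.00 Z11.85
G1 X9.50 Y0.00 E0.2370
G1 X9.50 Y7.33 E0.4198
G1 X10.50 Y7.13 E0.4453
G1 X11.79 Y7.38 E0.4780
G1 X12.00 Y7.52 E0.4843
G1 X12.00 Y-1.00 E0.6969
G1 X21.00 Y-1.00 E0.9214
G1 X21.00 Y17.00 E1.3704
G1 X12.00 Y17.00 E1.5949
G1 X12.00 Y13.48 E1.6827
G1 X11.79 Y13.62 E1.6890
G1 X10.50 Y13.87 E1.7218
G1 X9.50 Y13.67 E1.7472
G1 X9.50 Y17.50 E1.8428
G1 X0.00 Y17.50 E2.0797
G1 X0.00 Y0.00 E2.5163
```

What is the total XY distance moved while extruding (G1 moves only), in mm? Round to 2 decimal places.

Sum the Euclidean lengths of each G1 segment: total = 100.87 mm.

100.87 mm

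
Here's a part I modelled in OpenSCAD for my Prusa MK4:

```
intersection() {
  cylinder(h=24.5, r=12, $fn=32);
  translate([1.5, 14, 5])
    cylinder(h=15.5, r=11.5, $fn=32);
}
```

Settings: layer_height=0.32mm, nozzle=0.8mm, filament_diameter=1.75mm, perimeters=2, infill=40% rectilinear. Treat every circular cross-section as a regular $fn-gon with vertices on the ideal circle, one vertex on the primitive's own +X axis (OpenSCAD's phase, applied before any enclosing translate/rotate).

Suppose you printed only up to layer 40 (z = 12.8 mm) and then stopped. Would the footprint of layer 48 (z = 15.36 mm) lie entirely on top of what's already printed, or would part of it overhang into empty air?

Compare the two slices. At z = 12.8: the cylinder: section is a regular 32-gon, circumradius r=12 (area = (32/2)·12.000²·sin(360°/32) = 449.49 mm²); the r=11.5 cylinder at (1.5, 14) gives a regular 32-gon of circumradius 11.5 (constant along its height) (area = (32/2)·11.500²·sin(360°/32) = 412.81 mm²); Keeping only the common overlap: the r=11.5 cylinder at (1.5, 14) partially overlaps the r=12 cylinder; clipping to the common part keeps 122.21 mm² — area = 122.21 mm². At z = 15.36: the cylinder: section is a regular 32-gon, circumradius r=12 (area = (32/2)·12.000²·sin(360°/32) = 449.49 mm²); the r=11.5 cylinder at (1.5, 14) contributes a regular 32-gon of circumradius 11.5 (area = (32/2)·11.500²·sin(360°/32) = 412.81 mm²); Keeping only the common overlap: the r=11.5 cylinder at (1.5, 14) partially overlaps the r=12 cylinder; clipping to the common part keeps 122.21 mm² — area = 122.21 mm². Checking containment: the cross-section at z = 15.36 is a subset of the cross-section at z = 12.8.

entirely on top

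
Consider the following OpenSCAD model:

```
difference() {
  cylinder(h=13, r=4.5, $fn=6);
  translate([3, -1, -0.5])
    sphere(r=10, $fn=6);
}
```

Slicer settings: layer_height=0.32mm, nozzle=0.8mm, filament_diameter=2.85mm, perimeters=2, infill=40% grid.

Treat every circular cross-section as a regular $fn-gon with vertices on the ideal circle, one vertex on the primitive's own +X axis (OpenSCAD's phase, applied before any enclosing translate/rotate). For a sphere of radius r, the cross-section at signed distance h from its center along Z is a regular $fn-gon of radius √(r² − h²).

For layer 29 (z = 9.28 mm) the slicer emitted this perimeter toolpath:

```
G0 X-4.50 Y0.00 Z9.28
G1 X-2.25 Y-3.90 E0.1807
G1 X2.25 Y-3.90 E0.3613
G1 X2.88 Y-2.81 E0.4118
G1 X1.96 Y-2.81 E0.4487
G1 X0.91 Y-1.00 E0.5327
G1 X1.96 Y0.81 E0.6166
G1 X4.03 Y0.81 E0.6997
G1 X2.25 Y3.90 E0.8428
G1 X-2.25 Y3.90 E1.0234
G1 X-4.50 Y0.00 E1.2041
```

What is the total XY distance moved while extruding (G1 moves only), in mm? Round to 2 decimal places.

Sum the Euclidean lengths of each G1 segment: total = 30.01 mm.

30.01 mm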